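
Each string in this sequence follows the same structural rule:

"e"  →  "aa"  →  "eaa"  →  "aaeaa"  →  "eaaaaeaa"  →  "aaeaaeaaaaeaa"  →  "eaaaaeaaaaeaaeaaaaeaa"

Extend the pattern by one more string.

Each term (from the third on) is the two preceding terms concatenated in order: term 3 = e·aa = eaa.
Continuing: aaeaaeaaaaeaa · eaaaaeaaaaeaaeaaaaeaa gives term 8.

aaeaaeaaaaeaaeaaaaeaaaaeaaeaaaaeaa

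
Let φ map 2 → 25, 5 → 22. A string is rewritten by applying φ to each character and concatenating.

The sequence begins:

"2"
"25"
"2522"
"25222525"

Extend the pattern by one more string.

2522252525222522

Rewriting each symbol of 25222525: 2→25, 5→22, 2→25, 2→25, 2→25, 5→22, 2→25, 5→22, which concatenates to 25 22 25 25 25 22 25 22.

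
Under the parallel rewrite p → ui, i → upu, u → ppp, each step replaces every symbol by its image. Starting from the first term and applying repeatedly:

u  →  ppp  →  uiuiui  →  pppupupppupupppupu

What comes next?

Applying the rule to each of the 18 symbols of pppupupppupupppupu gives the pieces ui ui ui ppp ui ppp ui ui ui ppp ui ppp ui ui ui ppp ui ppp, which concatenate to the answer.

uiuiuipppuipppuiuiuipppuipppuiuiuipppuippp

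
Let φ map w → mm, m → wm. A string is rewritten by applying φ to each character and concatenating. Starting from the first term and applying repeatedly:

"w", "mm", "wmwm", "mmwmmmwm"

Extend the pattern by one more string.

wmwmmmwmwmwmmmwm

Rewriting each symbol of mmwmmmwm: m→wm, m→wm, w→mm, m→wm, m→wm, m→wm, w→mm, m→wm, which concatenates to wm wm mm wm wm wm mm wm.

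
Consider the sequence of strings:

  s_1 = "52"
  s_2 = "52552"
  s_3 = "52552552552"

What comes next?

Each string is two copies of the previous one joined by '5'.
One more doubling of 52552552552 gives the answer.

52552552552552552552552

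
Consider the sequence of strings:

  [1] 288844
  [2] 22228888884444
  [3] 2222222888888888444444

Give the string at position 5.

22222222222228888888888888884444444444

Reading off run lengths: 2 runs 1, 4, 7; 8 runs 3, 6, 9; 4 runs 2, 4, 6 — each is linear in n (n = 1, 2, …).
For term 5, n = 5, so the run lengths are 13, 15, 10.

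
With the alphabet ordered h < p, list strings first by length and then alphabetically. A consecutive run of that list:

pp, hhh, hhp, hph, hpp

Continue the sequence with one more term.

Treat hpp as a base-2 numeral over the given alphabet and add one, carrying through any trailing p's.

phh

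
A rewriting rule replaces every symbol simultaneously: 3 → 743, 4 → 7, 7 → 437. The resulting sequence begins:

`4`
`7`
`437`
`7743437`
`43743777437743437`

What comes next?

Rewriting the 17 symbols of 43743777437743437 one by one yields 7 743 437 7 743 437 437 437 7 743 437 437 7 743 7 743 437; concatenated:

77434377743437437437774343743777437743437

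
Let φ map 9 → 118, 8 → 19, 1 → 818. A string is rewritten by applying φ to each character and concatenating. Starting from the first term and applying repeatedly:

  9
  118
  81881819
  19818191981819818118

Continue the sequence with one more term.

81811819818198181188181181981819818118198181981881819

φ(19818191981819818118) expands symbol-by-symbol to 818 118 19 818 19 818 118 818 118 19 818 19 818 118 19 818 19 818 818 19; joining the 20 pieces gives the next term.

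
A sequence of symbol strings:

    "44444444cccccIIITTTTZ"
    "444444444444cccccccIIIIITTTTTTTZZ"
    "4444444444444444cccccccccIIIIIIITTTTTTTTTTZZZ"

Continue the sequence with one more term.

The n-th term is 4n 4's then 2n+1 c's then 2n-1 I's then 3n-2 T's then n-1 Z's, where the shown terms are n = 2, 3, 4.
Setting n = 5 gives 20, 11, 9, 13, 4 characters in each block.

44444444444444444444cccccccccccIIIIIIIIITTTTTTTTTTTTTZZZZ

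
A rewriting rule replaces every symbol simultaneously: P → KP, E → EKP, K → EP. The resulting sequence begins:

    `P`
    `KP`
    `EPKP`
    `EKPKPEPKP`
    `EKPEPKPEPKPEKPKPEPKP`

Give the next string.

Replace each of the 20 characters of EKPEPKPEPKPEKPKPEPKP in place — EKP EP KP EKP KP EP KP EKP KP EP KP EKP EP KP EP KP EKP KP EP KP — and concatenate.

EKPEPKPEKPKPEPKPEKPKPEPKPEKPEPKPEPKPEKPKPEPKP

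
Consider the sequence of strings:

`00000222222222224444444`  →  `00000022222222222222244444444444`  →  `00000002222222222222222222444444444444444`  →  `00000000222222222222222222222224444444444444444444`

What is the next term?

00000000022222222222222222222222222244444444444444444444444

Term n consists of n+3 0's, followed by 4n+3 2's, followed by 4n-1 4's, where the shown terms are n = 2, 3, 4, 5.
At n = 6 the blocks have lengths 9, 27, 23.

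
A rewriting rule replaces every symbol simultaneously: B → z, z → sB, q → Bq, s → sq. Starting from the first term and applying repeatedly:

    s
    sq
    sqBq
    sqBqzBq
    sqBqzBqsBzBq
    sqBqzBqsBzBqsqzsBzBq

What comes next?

sqBqzBqsBzBqsqzsBzBqsqBqsBsqzsBzBq

φ(sqBqzBqsBzBqsqzsBzBq) expands symbol-by-symbol to sq Bq z Bq sB z Bq sq z sB z Bq sq Bq sB sq z sB z Bq; joining the 20 pieces gives the next term.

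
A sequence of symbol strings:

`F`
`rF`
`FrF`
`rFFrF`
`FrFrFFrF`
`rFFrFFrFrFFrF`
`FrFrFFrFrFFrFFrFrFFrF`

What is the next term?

This is a Fibonacci-style word recurrence s(k) = s(k−2)·s(k−1): e.g. F·rF = FrF.
Continuing: rFFrFFrFrFFrF · FrFrFFrFrFFrFFrFrFFrF gives term 8.

rFFrFFrFrFFrFFrFrFFrFrFFrFFrFrFFrF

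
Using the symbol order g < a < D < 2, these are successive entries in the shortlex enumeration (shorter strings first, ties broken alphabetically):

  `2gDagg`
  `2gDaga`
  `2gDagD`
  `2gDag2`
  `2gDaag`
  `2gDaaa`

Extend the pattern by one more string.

Find the rightmost character of 2gDaaa below 2, bump it to the next letter, and reset everything to its right to g.

2gDaaD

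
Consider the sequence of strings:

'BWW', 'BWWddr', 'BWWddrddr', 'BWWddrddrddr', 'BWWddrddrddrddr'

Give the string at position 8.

BWWddrddrddrddrddrddrddr

The strings grow by a fixed suffix ddr each time.
From BWWddrddrddrddr, 3 further steps: BWWddrddrddrddr → BWWddrddrddrddrddr → BWWddrddrddrddrddrddr → (answer).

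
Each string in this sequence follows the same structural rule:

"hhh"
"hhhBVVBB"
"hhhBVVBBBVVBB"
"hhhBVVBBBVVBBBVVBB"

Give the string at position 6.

Every step adds BVVBB to the end: s(k+1) = s(k)·BVVBB.
From hhhBVVBBBVVBBBVVBB, 2 further steps: hhhBVVBBBVVBBBVVBB → hhhBVVBBBVVBBBVVBBBVVBB → (answer).

hhhBVVBBBVVBBBVVBBBVVBBBVVBB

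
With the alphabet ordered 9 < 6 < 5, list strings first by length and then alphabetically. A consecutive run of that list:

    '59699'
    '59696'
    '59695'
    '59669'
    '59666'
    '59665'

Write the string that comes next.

Find the rightmost character of 59665 below 5, bump it to the next letter, and reset everything to its right to 9.

59659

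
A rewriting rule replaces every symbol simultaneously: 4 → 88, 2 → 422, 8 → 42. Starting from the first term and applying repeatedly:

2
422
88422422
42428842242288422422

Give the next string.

Applying the rule to each of the 20 symbols of 42428842242288422422 gives the pieces 88 422 88 422 42 42 88 422 422 88 422 422 42 42 88 422 422 88 422 422, which concatenate to the answer.

88422884224242884224228842242242428842242288422422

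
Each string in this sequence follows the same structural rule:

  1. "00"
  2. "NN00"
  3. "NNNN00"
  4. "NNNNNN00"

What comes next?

Every step adds NN at the front: s(k+1) = NN·s(k).
So the next term is NN·NNNNNN00.

NNNNNNNN00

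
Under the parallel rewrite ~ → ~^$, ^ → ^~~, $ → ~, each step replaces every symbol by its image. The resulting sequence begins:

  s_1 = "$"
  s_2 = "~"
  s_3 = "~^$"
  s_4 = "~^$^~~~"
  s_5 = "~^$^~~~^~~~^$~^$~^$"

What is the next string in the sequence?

~^$^~~~^~~~^$~^$~^$^~~~^$~^$~^$^~~~~^$^~~~~^$^~~~

Replace each of the 19 characters of ~^$^~~~^~~~^$~^$~^$ in place — ~^$ ^~~ ~ ^~~ ~^$ ~^$ ~^$ ^~~ ~^$ ~^$ ~^$ ^~~ ~ ~^$ ^~~ ~ ~^$ ^~~ ~ — and concatenate.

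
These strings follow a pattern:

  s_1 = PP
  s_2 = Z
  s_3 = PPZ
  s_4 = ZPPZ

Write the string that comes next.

PPZZPPZ

This is a Fibonacci-style word recurrence s(k) = s(k−2)·s(k−1): e.g. PP·Z = PPZ.
The next term joins PPZ and ZPPZ.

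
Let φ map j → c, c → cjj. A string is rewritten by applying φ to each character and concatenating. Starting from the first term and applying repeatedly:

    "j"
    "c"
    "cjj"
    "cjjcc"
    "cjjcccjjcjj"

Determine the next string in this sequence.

Rewriting each symbol of cjjcccjjcjj: c→cjj, j→c, j→c, c→cjj, c→cjj, c→cjj, j→c, j→c, c→cjj, j→c, j→c, which concatenates to cjj c c cjj cjj cjj c c cjj c c.

cjjcccjjcjjcjjcccjjcc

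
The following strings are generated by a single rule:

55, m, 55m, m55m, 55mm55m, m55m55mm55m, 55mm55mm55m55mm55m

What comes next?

This is a Fibonacci-style word recurrence s(k) = s(k−2)·s(k−1): e.g. 55·m = 55m.
The next term joins m55m55mm55m and 55mm55mm55m55mm55m.

m55m55mm55m55mm55mm55m55mm55m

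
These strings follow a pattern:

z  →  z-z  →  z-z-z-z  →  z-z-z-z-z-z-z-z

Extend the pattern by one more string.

Every step duplicates the string with '-' between the halves.
So the next term is two copies of z-z-z-z-z-z-z-z with '-' between the halves.

z-z-z-z-z-z-z-z-z-z-z-z-z-z-z-z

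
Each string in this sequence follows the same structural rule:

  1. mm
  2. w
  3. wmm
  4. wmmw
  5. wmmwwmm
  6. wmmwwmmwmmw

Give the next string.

wmmwwmmwmmwwmmwwmm

From term 3 onward, concatenate the last term with the second-to-last: w·mm = wmm, wmm·w = wmmw, …
The next term joins wmmwwmmwmmw and wmmwwmm.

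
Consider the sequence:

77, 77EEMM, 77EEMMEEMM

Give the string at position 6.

Every step adds EEMM to the end: s(k+1) = s(k)·EEMM.
From 77EEMMEEMM, 3 further steps: 77EEMMEEMM → 77EEMMEEMMEEMM → 77EEMMEEMMEEMMEEMM → (answer).

77EEMMEEMMEEMMEEMMEEMM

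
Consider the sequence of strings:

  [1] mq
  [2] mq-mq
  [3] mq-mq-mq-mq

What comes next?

mq-mq-mq-mq-mq-mq-mq-mq

s(k+1) = s(k)·-·s(k) — each term doubles the last with '-' between the halves.
So the next term is two copies of mq-mq-mq-mq with '-' between the halves.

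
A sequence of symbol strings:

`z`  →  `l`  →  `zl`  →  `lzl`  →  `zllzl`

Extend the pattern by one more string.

This is a Fibonacci-style word recurrence s(k) = s(k−2)·s(k−1): e.g. z·l = zl.
The next term joins lzl and zllzl.

lzlzllzl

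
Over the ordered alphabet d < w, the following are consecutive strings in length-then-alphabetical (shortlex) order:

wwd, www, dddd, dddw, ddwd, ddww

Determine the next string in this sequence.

dwdd

The successor of ddww increments the rightmost position that isn't already w and resets every position after it to d.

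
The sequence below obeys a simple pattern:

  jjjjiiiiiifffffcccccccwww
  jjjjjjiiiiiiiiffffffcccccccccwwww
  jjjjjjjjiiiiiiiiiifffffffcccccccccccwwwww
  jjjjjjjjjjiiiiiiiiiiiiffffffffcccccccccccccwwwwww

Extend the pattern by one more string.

Term n consists of 2n j's, followed by 2n+2 i's, followed by n+3 f's, followed by 2n+3 c's, followed by n+1 w's, where the shown terms are n = 2, 3, 4, 5.
For the next term, n = 6, so the run lengths are 12, 14, 9, 15, 7.

jjjjjjjjjjjjiiiiiiiiiiiiiifffffffffcccccccccccccccwwwwwww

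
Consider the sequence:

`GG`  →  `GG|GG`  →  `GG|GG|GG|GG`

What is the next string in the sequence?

Every step duplicates the string with '|' between the halves.
One more doubling of GG|GG|GG|GG gives the answer.

GG|GG|GG|GG|GG|GG|GG|GG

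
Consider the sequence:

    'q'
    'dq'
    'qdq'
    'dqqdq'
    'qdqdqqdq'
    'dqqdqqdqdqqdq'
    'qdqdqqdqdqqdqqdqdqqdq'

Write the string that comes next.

dqqdqqdqdqqdqqdqdqqdqdqqdqqdqdqqdq

From term 3 onward, concatenate the second-to-last term with the last: q·dq = qdq, dq·qdq = dqqdq, …
So term 8 is dqqdqqdqdqqdq·qdqdqqdqdqqdqqdqdqqdq.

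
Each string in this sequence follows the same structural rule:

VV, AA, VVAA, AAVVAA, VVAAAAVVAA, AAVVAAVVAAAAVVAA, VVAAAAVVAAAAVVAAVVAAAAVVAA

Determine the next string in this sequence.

Each term (from the third on) is the two preceding terms concatenated in order: term 3 = VV·AA = VVAA.
The next term joins AAVVAAVVAAAAVVAA and VVAAAAVVAAAAVVAAVVAAAAVVAA.

AAVVAAVVAAAAVVAAVVAAAAVVAAAAVVAAVVAAAAVVAA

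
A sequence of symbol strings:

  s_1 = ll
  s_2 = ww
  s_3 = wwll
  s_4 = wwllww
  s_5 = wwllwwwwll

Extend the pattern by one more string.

wwllwwwwllwwllww

This is a Fibonacci-style word recurrence s(k) = s(k−1)·s(k−2): e.g. ww·ll = wwll.
The next term joins wwllwwwwll and wwllww.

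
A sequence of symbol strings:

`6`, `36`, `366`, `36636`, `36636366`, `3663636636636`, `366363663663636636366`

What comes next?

From term 3 onward, concatenate the last term with the second-to-last: 36·6 = 366, 366·36 = 36636, …
Continuing: 366363663663636636366 · 3663636636636 gives term 8.

3663636636636366363663663636636636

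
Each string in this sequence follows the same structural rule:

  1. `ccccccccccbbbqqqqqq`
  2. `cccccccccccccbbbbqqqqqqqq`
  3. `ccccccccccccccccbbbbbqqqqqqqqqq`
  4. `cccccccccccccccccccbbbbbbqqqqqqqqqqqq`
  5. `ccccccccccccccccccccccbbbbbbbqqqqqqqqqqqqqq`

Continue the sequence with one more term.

Term n consists of 3n+1 c's, followed by n b's, followed by 2n q's, where the shown terms are n = 3, 4, 5, 6, 7.
Setting n = 8 gives 25, 8, 16 characters in each block.

cccccccccccccccccccccccccbbbbbbbbqqqqqqqqqqqqqqqq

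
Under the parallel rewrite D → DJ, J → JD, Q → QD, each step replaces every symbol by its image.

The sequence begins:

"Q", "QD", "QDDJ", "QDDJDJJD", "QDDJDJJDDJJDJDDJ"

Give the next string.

QDDJDJJDDJJDJDDJDJJDJDDJJDDJDJJD

φ(QDDJDJJDDJJDJDDJ) expands symbol-by-symbol to QD DJ DJ JD DJ JD JD DJ DJ JD JD DJ JD DJ DJ JD; joining the 16 pieces gives the next term.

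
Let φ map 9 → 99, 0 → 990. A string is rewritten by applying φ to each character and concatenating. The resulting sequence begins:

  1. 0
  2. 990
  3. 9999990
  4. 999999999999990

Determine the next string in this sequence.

9999999999999999999999999999990

φ(999999999999990) expands symbol-by-symbol to 99 99 99 99 99 99 99 99 99 99 99 99 99 99 990; joining the 15 pieces gives the next term.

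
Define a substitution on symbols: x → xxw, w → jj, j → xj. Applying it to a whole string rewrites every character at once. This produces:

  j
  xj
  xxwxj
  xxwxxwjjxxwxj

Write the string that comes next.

Replace each of the 13 characters of xxwxxwjjxxwxj in place — xxw xxw jj xxw xxw jj xj xj xxw xxw jj xxw xj — and concatenate.

xxwxxwjjxxwxxwjjxjxjxxwxxwjjxxwxj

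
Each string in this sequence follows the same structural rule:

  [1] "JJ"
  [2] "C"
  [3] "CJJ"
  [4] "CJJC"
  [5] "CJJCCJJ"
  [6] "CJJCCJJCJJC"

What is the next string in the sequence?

CJJCCJJCJJCCJJCCJJ

From term 3 onward, concatenate the last term with the second-to-last: C·JJ = CJJ, CJJ·C = CJJC, …
Continuing: CJJCCJJCJJC · CJJCCJJ gives term 7.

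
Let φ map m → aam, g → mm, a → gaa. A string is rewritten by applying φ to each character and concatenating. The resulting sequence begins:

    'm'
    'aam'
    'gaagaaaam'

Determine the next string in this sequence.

Rewriting each symbol of gaagaaaam: g→mm, a→gaa, a→gaa, g→mm, a→gaa, a→gaa, a→gaa, a→gaa, m→aam, which concatenates to mm gaa gaa mm gaa gaa gaa gaa aam.

mmgaagaammgaagaagaagaaaam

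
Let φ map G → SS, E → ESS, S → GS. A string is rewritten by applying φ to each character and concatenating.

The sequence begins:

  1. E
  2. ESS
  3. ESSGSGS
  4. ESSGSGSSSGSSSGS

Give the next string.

Rewriting the 15 symbols of ESSGSGSSSGSSSGS one by one yields ESS GS GS SS GS SS GS GS GS SS GS GS GS SS GS; concatenated:

ESSGSGSSSGSSSGSGSGSSSGSGSGSSSGS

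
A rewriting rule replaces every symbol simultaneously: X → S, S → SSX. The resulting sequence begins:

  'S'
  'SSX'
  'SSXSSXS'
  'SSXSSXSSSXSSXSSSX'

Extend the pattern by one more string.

Applying the rule to each of the 17 symbols of SSXSSXSSSXSSXSSSX gives the pieces SSX SSX S SSX SSX S SSX SSX SSX S SSX SSX S SSX SSX SSX S, which concatenate to the answer.

SSXSSXSSSXSSXSSSXSSXSSXSSSXSSXSSSXSSXSSXS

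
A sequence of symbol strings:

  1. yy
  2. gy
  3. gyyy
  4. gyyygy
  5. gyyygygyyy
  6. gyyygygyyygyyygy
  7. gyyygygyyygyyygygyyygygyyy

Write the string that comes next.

From term 3 onward, concatenate the last term with the second-to-last: gy·yy = gyyy, gyyy·gy = gyyygy, …
The next term joins gyyygygyyygyyygygyyygygyyy and gyyygygyyygyyygy.

gyyygygyyygyyygygyyygygyyygyyygygyyygyyygy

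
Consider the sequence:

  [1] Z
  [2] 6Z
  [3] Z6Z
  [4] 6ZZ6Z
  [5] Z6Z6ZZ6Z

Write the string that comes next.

This is a Fibonacci-style word recurrence s(k) = s(k−2)·s(k−1): e.g. Z·6Z = Z6Z.
Continuing: 6ZZ6Z · Z6Z6ZZ6Z gives term 6.

6ZZ6ZZ6Z6ZZ6Z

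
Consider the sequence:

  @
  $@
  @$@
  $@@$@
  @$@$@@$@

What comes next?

$@@$@@$@$@@$@

This is a Fibonacci-style word recurrence s(k) = s(k−2)·s(k−1): e.g. @·$@ = @$@.
So term 6 is $@@$@·@$@$@@$@.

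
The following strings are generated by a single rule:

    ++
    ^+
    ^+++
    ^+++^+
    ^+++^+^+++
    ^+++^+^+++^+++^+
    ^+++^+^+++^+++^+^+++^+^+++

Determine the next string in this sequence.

^+++^+^+++^+++^+^+++^+^+++^+++^+^+++^+++^+

Each term (from the third on) is the previous term followed by the one before it: term 3 = ^+·++ = ^+++.
Continuing: ^+++^+^+++^+++^+^+++^+^+++ · ^+++^+^+++^+++^+ gives term 8.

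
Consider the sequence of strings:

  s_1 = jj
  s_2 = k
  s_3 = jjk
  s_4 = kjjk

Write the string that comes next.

jjkkjjk

This is a Fibonacci-style word recurrence s(k) = s(k−2)·s(k−1): e.g. jj·k = jjk.
Continuing: jjk · kjjk gives term 5.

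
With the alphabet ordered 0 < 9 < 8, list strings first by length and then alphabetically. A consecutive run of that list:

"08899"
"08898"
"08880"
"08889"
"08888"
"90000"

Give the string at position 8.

Advancing 2 positions from 90000 through 90000 → 90009 reaches term 8.

90008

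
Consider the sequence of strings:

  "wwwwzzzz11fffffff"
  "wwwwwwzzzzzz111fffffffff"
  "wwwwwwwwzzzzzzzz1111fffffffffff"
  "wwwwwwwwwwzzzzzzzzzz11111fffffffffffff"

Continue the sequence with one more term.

wwwwwwwwwwwwzzzzzzzzzzzz111111fffffffffffffff

Reading off run lengths: w runs 4, 6, 8, 10; z runs 4, 6, 8, 10; 1 runs 2, 3, 4, 5; f runs 7, 9, 11, 13 — each is linear in n, where the shown terms are n = 2, 3, 4, 5.
Setting n = 6 gives 12, 12, 6, 15 characters in each block.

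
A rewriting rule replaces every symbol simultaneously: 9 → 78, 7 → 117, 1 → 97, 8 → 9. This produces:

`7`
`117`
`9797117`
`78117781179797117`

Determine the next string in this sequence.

117997971171179979711778117781179797117

φ(78117781179797117) expands symbol-by-symbol to 117 9 97 97 117 117 9 97 97 117 78 117 78 117 97 97 117; joining the 17 pieces gives the next term.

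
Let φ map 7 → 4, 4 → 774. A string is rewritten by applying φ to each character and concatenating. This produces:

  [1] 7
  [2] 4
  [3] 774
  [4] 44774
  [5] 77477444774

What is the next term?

Expanding 77477444774: 7→4, 7→4, 4→774, 7→4, 7→4, 4→774, 4→774, 4→774, 7→4, 7→4, 4→774. Concatenated: 4 4 774 4 4 774 774 774 4 4 774.

447744477477477444774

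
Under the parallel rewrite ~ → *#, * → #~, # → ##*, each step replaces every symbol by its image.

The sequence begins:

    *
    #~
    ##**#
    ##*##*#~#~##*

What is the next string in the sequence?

##*##*#~##*##*#~##**###**###*##*#~

Replace each of the 13 characters of ##*##*#~#~##* in place — ##* ##* #~ ##* ##* #~ ##* *# ##* *# ##* ##* #~ — and concatenate.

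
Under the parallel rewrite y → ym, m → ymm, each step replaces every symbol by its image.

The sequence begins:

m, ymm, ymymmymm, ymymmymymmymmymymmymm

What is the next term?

Replace each of the 21 characters of ymymmymymmymmymymmymm in place — ym ymm ym ymm ymm ym ymm ym ymm ymm ym ymm ymm ym ymm ym ymm ymm ym ymm ymm — and concatenate.

ymymmymymmymmymymmymymmymmymymmymmymymmymymmymmymymmymm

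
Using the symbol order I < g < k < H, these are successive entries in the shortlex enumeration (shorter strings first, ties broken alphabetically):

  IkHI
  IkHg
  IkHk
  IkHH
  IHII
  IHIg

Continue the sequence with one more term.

IHIk

Find the rightmost character of IHIg below H, bump it to the next letter, and reset everything to its right to I.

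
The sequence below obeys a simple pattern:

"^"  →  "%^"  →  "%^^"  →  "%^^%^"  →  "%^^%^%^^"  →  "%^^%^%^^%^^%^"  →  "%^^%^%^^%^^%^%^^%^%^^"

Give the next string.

This is a Fibonacci-style word recurrence s(k) = s(k−1)·s(k−2): e.g. %^·^ = %^^.
So term 8 is %^^%^%^^%^^%^%^^%^%^^·%^^%^%^^%^^%^.

%^^%^%^^%^^%^%^^%^%^^%^^%^%^^%^^%^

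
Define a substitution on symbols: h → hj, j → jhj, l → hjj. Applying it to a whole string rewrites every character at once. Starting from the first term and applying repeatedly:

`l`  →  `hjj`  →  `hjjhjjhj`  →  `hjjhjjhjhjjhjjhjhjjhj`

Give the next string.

Applying the rule to each of the 21 symbols of hjjhjjhjhjjhjjhjhjjhj gives the pieces hj jhj jhj hj jhj jhj hj jhj hj jhj jhj hj jhj jhj hj jhj hj jhj jhj hj jhj, which concatenate to the answer.

hjjhjjhjhjjhjjhjhjjhjhjjhjjhjhjjhjjhjhjjhjhjjhjjhjhjjhj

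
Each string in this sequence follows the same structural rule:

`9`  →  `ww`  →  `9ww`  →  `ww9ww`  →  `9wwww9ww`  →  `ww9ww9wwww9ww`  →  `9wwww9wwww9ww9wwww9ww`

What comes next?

ww9ww9wwww9ww9wwww9wwww9ww9wwww9ww

This is a Fibonacci-style word recurrence s(k) = s(k−2)·s(k−1): e.g. 9·ww = 9ww.
Continuing: ww9ww9wwww9ww · 9wwww9wwww9ww9wwww9ww gives term 8.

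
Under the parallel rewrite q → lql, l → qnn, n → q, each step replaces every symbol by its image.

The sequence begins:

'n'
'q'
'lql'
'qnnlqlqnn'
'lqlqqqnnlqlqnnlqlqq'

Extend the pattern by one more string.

Replace each of the 19 characters of lqlqqqnnlqlqnnlqlqq in place — qnn lql qnn lql lql lql q q qnn lql qnn lql q q qnn lql qnn lql lql — and concatenate.

qnnlqlqnnlqllqllqlqqqnnlqlqnnlqlqqqnnlqlqnnlqllql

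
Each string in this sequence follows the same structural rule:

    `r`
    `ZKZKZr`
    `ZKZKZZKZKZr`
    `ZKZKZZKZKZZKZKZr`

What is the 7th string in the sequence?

ZKZKZZKZKZZKZKZZKZKZZKZKZZKZKZr

Every step adds ZKZKZ at the front: s(k+1) = ZKZKZ·s(k).
From ZKZKZZKZKZZKZKZr, 3 further steps: ZKZKZZKZKZZKZKZr → ZKZKZZKZKZZKZKZZKZKZr → ZKZKZZKZKZZKZKZZKZKZZKZKZr → (answer).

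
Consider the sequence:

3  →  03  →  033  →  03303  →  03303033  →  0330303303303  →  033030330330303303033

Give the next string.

0330303303303033030330330303303303

This is a Fibonacci-style word recurrence s(k) = s(k−1)·s(k−2): e.g. 03·3 = 033.
Continuing: 033030330330303303033 · 0330303303303 gives term 8.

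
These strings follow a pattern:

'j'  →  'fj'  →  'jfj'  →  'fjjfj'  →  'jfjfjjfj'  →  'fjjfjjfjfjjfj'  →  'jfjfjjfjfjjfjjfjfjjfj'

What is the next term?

Each term (from the third on) is the two preceding terms concatenated in order: term 3 = j·fj = jfj.
So term 8 is fjjfjjfjfjjfj·jfjfjjfjfjjfjjfjfjjfj.

fjjfjjfjfjjfjjfjfjjfjfjjfjjfjfjjfj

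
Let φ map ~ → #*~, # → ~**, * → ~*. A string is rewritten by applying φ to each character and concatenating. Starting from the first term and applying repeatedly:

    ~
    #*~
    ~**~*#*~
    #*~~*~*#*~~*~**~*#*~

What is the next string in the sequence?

~**~*#*~#*~~*#*~~*~**~*#*~#*~~*#*~~*~*#*~~*~**~*#*~

Replace each of the 20 characters of #*~~*~*#*~~*~**~*#*~ in place — ~** ~* #*~ #*~ ~* #*~ ~* ~** ~* #*~ #*~ ~* #*~ ~* ~* #*~ ~* ~** ~* #*~ — and concatenate.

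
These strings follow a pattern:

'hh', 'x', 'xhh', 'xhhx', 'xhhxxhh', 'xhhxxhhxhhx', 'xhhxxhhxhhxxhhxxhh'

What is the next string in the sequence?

From term 3 onward, concatenate the last term with the second-to-last: x·hh = xhh, xhh·x = xhhx, …
So term 8 is xhhxxhhxhhxxhhxxhh·xhhxxhhxhhx.

xhhxxhhxhhxxhhxxhhxhhxxhhxhhx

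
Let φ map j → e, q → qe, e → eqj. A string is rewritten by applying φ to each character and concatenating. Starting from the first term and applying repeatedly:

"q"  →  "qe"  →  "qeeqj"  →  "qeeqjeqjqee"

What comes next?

qeeqjeqjqeeeqjqeeqeeqjeqj

Apply φ to qeeqjeqjqee symbol by symbol: q→qe, e→eqj, e→eqj, q→qe, j→e, e→eqj, q→qe, j→e, q→qe, e→eqj, e→eqj; joined: qe eqj eqj qe e eqj qe e qe eqj eqj.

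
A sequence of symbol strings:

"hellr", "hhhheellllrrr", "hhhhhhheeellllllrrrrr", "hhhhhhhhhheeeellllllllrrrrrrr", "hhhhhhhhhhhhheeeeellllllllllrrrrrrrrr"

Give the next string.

The n-th term is 3n-2 h's then n e's then 2n l's then 2n-1 r's (n = 1, 2, …).
For the next term, n = 6, so the run lengths are 16, 6, 12, 11.

hhhhhhhhhhhhhhhheeeeeellllllllllllrrrrrrrrrrr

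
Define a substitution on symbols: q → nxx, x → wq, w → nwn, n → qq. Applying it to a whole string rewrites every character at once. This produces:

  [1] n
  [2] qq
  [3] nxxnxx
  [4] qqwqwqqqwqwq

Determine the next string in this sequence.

Apply φ to qqwqwqqqwqwq symbol by symbol: q→nxx, q→nxx, w→nwn, q→nxx, w→nwn, q→nxx, q→nxx, q→nxx, w→nwn, q→nxx, w→nwn, q→nxx; joined: nxx nxx nwn nxx nwn nxx nxx nxx nwn nxx nwn nxx.

nxxnxxnwnnxxnwnnxxnxxnxxnwnnxxnwnnxx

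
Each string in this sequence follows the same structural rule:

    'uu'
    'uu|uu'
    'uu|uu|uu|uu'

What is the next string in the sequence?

Each string is two copies of the previous one joined by '|'.
So the next term is two copies of uu|uu|uu|uu with '|' between the halves.

uu|uu|uu|uu|uu|uu|uu|uu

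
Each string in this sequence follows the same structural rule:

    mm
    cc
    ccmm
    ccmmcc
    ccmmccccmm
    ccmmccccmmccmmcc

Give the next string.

Each term (from the third on) is the previous term followed by the one before it: term 3 = cc·mm = ccmm.
So term 7 is ccmmccccmmccmmcc·ccmmccccmm.

ccmmccccmmccmmccccmmccccmm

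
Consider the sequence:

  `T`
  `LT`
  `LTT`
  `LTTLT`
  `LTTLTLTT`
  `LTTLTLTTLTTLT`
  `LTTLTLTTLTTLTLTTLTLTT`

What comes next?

LTTLTLTTLTTLTLTTLTLTTLTTLTLTTLTTLT

Each term (from the third on) is the previous term followed by the one before it: term 3 = LT·T = LTT.
The next term joins LTTLTLTTLTTLTLTTLTLTT and LTTLTLTTLTTLT.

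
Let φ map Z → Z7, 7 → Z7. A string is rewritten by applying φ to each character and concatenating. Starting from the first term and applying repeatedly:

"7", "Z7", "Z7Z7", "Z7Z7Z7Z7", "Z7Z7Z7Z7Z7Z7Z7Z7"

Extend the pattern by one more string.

Applying the rule to each of the 16 symbols of Z7Z7Z7Z7Z7Z7Z7Z7 gives the pieces Z7 Z7 Z7 Z7 Z7 Z7 Z7 Z7 Z7 Z7 Z7 Z7 Z7 Z7 Z7 Z7, which concatenate to the answer.

Z7Z7Z7Z7Z7Z7Z7Z7Z7Z7Z7Z7Z7Z7Z7Z7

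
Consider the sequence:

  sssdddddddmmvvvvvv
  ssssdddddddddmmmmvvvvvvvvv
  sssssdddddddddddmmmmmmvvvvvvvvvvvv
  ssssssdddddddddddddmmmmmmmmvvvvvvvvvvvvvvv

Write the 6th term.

ssssssssdddddddddddddddddmmmmmmmmmmmmvvvvvvvvvvvvvvvvvvvvv

Term n consists of n+1 s's, followed by 2n+3 d's, followed by 2n-2 m's, followed by 3n v's, where the shown terms are n = 2, 3, 4, 5.
Setting n = 7 gives 8, 17, 12, 21 characters in each block.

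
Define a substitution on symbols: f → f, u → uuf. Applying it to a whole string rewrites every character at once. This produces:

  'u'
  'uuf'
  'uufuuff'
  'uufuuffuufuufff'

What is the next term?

Replace each of the 15 characters of uufuuffuufuufff in place — uuf uuf f uuf uuf f f uuf uuf f uuf uuf f f f — and concatenate.

uufuuffuufuufffuufuuffuufuuffff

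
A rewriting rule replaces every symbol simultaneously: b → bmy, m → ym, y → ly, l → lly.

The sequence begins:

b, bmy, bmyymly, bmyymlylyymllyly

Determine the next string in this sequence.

φ(bmyymlylyymllyly) expands symbol-by-symbol to bmy ym ly ly ym lly ly lly ly ly ym lly lly ly lly ly; joining the 16 pieces gives the next term.

bmyymlylyymllylyllylylyymllyllylyllyly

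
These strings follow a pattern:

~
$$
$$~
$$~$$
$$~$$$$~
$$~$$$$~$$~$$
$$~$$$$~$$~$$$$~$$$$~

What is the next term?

Each term (from the third on) is the previous term followed by the one before it: term 3 = $$·~ = $$~.
So term 8 is $$~$$$$~$$~$$$$~$$$$~·$$~$$$$~$$~$$.

$$~$$$$~$$~$$$$~$$$$~$$~$$$$~$$~$$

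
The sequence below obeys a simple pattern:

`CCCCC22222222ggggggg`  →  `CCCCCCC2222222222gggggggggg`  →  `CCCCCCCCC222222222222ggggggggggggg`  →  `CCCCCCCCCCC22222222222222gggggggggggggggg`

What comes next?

CCCCCCCCCCCCC2222222222222222ggggggggggggggggggg

Term n consists of 2n-1 C's, followed by 2n+2 2's, followed by 3n-2 g's, where the shown terms are n = 3, 4, 5, 6.
At n = 7 the blocks have lengths 13, 16, 19.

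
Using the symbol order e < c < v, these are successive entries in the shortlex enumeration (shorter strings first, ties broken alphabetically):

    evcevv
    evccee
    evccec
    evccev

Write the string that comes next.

Find the rightmost character of evccev below v, bump it to the next letter, and reset everything to its right to e.

evccce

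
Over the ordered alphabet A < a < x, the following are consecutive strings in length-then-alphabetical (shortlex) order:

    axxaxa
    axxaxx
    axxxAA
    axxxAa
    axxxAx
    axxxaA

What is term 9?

Advancing 3 positions from axxxaA through axxxaA → axxxaa → axxxax reaches term 9.

axxxxA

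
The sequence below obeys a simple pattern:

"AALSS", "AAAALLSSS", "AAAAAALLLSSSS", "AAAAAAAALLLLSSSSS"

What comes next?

AAAAAAAAAALLLLLSSSSSS

The n-th term is 2n A's then n L's then n+1 S's (n = 1, 2, …).
Setting n = 5 gives 10, 5, 6 characters in each block.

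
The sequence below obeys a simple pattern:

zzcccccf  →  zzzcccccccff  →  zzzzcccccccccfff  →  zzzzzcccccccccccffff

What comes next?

zzzzzzcccccccccccccfffff

The n-th term is n z's then 2n+1 c's then n-1 f's, where the shown terms are n = 2, 3, 4, 5.
At n = 6 the blocks have lengths 6, 13, 5.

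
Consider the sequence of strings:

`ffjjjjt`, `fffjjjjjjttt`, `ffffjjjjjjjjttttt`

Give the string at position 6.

Term n consists of n+1 f's, followed by 2n+2 j's, followed by 2n-1 t's (n = 1, 2, …).
At n = 6 the blocks have lengths 7, 14, 11.

fffffffjjjjjjjjjjjjjjttttttttttt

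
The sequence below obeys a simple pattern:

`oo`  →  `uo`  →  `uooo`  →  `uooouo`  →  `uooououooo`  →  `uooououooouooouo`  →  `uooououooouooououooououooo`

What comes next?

From term 3 onward, concatenate the last term with the second-to-last: uo·oo = uooo, uooo·uo = uooouo, …
So term 8 is uooououooouooououooououooo·uooououooouooouo.

uooououooouooououooououooouooououooouooouo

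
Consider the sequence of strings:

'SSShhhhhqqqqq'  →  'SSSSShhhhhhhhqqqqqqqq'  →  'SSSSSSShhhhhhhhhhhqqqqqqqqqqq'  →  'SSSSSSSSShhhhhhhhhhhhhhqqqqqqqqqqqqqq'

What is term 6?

Each string has the form S^{2n+1} h^{3n+2} q^{3n+2} (n = 1, 2, …).
At n = 6 the blocks have lengths 13, 20, 20.

SSSSSSSSSSSSShhhhhhhhhhhhhhhhhhhhqqqqqqqqqqqqqqqqqqqq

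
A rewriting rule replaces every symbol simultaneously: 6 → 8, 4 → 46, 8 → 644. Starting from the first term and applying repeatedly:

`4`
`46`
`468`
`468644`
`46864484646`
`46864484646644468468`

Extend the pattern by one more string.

4686448464664446846884646468644468644

Replace each of the 20 characters of 46864484646644468468 in place — 46 8 644 8 46 46 644 46 8 46 8 8 46 46 46 8 644 46 8 644 — and concatenate.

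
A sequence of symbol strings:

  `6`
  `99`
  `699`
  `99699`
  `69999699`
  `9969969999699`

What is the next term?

699996999969969999699

Each term (from the third on) is the two preceding terms concatenated in order: term 3 = 6·99 = 699.
Continuing: 69999699 · 9969969999699 gives term 7.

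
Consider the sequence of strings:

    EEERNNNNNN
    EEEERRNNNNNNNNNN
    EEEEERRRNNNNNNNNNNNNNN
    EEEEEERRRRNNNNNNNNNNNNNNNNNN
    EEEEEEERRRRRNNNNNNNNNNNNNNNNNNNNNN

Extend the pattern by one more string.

EEEEEEEERRRRRRNNNNNNNNNNNNNNNNNNNNNNNNNN

Each string has the form E^{n+2} R^{n} N^{4n+2} (n = 1, 2, …).
At n = 6 the blocks have lengths 8, 6, 26.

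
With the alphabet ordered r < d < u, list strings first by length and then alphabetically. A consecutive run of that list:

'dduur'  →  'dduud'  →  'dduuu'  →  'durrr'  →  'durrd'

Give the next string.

Treat durrd as a base-3 numeral over the given alphabet and add one, carrying through any trailing u's.

durru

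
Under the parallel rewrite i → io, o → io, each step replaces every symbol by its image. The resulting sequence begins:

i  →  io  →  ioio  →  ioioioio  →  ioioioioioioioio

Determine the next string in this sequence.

ioioioioioioioioioioioioioioioio

Replace each of the 16 characters of ioioioioioioioio in place — io io io io io io io io io io io io io io io io — and concatenate.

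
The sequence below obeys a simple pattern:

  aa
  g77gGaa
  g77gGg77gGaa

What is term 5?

g77gGg77gGg77gGg77gGaa

The strings grow by a fixed prefix g77gG each time.
From g77gGg77gGaa, 2 further steps: g77gGg77gGaa → g77gGg77gGg77gGaa → (answer).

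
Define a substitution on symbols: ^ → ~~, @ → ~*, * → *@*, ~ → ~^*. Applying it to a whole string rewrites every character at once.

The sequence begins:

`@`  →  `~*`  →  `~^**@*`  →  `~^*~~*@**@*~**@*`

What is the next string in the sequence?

~^*~~*@*~^*~^**@*~**@**@*~**@*~^**@**@*~**@*

φ(~^*~~*@**@*~**@*) expands symbol-by-symbol to ~^* ~~ *@* ~^* ~^* *@* ~* *@* *@* ~* *@* ~^* *@* *@* ~* *@*; joining the 16 pieces gives the next term.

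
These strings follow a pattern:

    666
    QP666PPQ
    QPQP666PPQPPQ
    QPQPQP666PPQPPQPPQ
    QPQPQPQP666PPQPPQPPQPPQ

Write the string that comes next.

Every step adds QP to the front and PPQ to the end of the previous string.
So the next term is QP·QPQPQPQP666PPQPPQPPQPPQ·PPQ.

QPQPQPQPQP666PPQPPQPPQPPQPPQ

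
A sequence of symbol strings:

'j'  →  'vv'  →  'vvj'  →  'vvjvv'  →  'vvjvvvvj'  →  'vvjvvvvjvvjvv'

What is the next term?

This is a Fibonacci-style word recurrence s(k) = s(k−1)·s(k−2): e.g. vv·j = vvj.
So term 7 is vvjvvvvjvvjvv·vvjvvvvj.

vvjvvvvjvvjvvvvjvvvvj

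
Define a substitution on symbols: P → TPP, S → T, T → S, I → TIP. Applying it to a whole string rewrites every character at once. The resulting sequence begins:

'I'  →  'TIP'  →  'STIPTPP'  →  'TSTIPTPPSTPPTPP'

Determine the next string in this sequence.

Replace each of the 15 characters of TSTIPTPPSTPPTPP in place — S T S TIP TPP S TPP TPP T S TPP TPP S TPP TPP — and concatenate.

STSTIPTPPSTPPTPPTSTPPTPPSTPPTPP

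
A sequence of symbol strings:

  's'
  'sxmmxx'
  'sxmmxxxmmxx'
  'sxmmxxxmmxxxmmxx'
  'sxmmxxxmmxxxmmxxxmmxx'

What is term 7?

sxmmxxxmmxxxmmxxxmmxxxmmxxxmmxx

Each term is the previous one with xmmxx appended.
From sxmmxxxmmxxxmmxxxmmxx, 2 further steps: sxmmxxxmmxxxmmxxxmmxx → sxmmxxxmmxxxmmxxxmmxxxmmxx → (answer).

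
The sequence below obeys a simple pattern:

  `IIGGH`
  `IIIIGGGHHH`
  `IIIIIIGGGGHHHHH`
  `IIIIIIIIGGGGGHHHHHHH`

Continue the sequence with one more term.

IIIIIIIIIIGGGGGGHHHHHHHHH

Reading off run lengths: I runs 2, 4, 6, 8; G runs 2, 3, 4, 5; H runs 1, 3, 5, 7 — each is linear in n (n = 1, 2, …).
At n = 5 the blocks have lengths 10, 6, 9.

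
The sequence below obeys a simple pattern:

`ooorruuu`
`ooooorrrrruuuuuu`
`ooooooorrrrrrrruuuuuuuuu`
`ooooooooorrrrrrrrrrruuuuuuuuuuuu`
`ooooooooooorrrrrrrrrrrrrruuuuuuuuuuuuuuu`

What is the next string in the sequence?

The n-th term is 2n+1 o's then 3n-1 r's then 3n u's (n = 1, 2, …).
For the next term, n = 6, so the run lengths are 13, 17, 18.

ooooooooooooorrrrrrrrrrrrrrrrruuuuuuuuuuuuuuuuuu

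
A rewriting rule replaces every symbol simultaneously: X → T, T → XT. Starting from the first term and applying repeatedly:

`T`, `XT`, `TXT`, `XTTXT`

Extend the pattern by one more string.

Rewriting each symbol of XTTXT: X→T, T→XT, T→XT, X→T, T→XT, which concatenates to T XT XT T XT.

TXTXTTXT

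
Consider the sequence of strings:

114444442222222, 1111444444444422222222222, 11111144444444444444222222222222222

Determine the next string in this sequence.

Reading off run lengths: 1 runs 2, 4, 6; 4 runs 6, 10, 14; 2 runs 7, 11, 15 — each is linear in n (n = 1, 2, …).
At n = 4 the blocks have lengths 8, 18, 19.

111111114444444444444444442222222222222222222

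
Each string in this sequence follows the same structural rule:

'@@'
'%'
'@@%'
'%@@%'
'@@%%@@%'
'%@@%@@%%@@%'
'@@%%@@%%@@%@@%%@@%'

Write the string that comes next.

Each term (from the third on) is the two preceding terms concatenated in order: term 3 = @@·% = @@%.
So term 8 is %@@%@@%%@@%·@@%%@@%%@@%@@%%@@%.

%@@%@@%%@@%@@%%@@%%@@%@@%%@@%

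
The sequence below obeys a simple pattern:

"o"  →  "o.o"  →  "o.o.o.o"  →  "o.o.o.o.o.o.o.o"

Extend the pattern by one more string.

Every step duplicates the string with '.' between the halves.
One more doubling of o.o.o.o.o.o.o.o gives the answer.

o.o.o.o.o.o.o.o.o.o.o.o.o.o.o.o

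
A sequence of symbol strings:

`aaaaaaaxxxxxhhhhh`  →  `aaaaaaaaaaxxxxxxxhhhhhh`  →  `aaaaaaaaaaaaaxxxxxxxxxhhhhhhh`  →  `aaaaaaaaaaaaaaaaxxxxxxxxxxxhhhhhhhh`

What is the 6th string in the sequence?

Term n consists of 3n+1 a's, followed by 2n+1 x's, followed by n+3 h's, where the shown terms are n = 2, 3, 4, 5.
At n = 7 the blocks have lengths 22, 15, 10.

aaaaaaaaaaaaaaaaaaaaaaxxxxxxxxxxxxxxxhhhhhhhhhh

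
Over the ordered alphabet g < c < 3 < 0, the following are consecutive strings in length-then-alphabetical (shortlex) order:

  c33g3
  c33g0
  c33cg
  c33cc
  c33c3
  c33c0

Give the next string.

c333g

Find the rightmost character of c33c0 below 0, bump it to the next letter, and reset everything to its right to g.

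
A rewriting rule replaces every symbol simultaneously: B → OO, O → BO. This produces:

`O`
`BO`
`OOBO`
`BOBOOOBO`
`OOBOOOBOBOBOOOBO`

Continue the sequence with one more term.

BOBOOOBOBOBOOOBOOOBOOOBOBOBOOOBO

Applying the rule to each of the 16 symbols of OOBOOOBOBOBOOOBO gives the pieces BO BO OO BO BO BO OO BO OO BO OO BO BO BO OO BO, which concatenate to the answer.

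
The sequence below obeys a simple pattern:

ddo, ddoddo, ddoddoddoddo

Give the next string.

Every step duplicates the string.
One more doubling of ddoddoddoddo gives the answer.

ddoddoddoddoddoddoddoddo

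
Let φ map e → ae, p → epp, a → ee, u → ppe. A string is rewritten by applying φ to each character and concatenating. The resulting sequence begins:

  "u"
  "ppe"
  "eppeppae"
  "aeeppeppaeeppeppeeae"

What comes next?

Replace each of the 20 characters of aeeppeppaeeppeppeeae in place — ee ae ae epp epp ae epp epp ee ae ae epp epp ae epp epp ae ae ee ae — and concatenate.

eeaeaeeppeppaeeppeppeeaeaeeppeppaeeppeppaeaeeeae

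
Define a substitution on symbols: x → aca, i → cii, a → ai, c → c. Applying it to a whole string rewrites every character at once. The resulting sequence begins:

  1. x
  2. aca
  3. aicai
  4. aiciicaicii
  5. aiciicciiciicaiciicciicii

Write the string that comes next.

aiciicciiciiccciiciicciiciicaiciicciiciiccciiciicciicii

φ(aiciicciiciicaiciicciicii) expands symbol-by-symbol to ai cii c cii cii c c cii cii c cii cii c ai cii c cii cii c c cii cii c cii cii; joining the 25 pieces gives the next term.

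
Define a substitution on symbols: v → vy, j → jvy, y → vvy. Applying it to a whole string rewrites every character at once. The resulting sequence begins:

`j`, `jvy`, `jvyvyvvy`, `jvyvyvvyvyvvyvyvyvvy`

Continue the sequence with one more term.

Applying the rule to each of the 20 symbols of jvyvyvvyvyvvyvyvyvvy gives the pieces jvy vy vvy vy vvy vy vy vvy vy vvy vy vy vvy vy vvy vy vvy vy vy vvy, which concatenate to the answer.

jvyvyvvyvyvvyvyvyvvyvyvvyvyvyvvyvyvvyvyvvyvyvyvvy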